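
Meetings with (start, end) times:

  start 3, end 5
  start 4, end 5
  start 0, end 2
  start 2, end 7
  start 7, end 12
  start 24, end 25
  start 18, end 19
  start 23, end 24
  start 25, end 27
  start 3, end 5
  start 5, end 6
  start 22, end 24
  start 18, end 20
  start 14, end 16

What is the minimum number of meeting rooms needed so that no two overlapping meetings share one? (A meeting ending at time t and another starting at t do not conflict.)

4

Count concurrent intervals with a sweep; the peak is the room count.
starts: [0, 2, 3, 3, 4, 5, 7, 14, 18, 18, 22, 23, 24, 25]
ends:   [2, 5, 5, 5, 6, 7, 12, 16, 19, 20, 24, 24, 25, 27]
s0→1 e2→0 s2→1 s3→2 s3→3 s4→4  — peak 4.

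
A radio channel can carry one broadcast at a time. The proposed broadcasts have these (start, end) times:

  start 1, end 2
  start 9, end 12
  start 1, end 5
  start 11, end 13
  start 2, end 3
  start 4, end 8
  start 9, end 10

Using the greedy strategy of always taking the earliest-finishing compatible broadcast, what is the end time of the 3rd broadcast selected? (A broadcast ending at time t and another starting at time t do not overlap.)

8

Greedy by earliest finish: after sorting by end time, pick each interval compatible with the last pick.
By end time: (1,2), (2,3), (1,5), (4,8), (9,10), (9,12), (11,13).
Pick (1,2); next start ≥ 2 → (2,3); next start ≥ 3 → (4,8); next start ≥ 8 → (9,10); next start ≥ 10 → (11,13).
Selected: (1,2) (2,3) (4,8) (9,10) (11,13)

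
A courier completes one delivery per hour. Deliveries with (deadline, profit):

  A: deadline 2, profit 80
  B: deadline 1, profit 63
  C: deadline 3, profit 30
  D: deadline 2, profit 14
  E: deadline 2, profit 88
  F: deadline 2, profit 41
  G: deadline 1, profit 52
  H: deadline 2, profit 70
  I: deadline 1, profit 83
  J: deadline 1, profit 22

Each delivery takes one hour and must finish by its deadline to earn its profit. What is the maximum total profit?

201

Sort by profit descending; place each in the latest free slot ≤ its deadline.
Profit order: E=88 I=83 A=80 H=70 B=63 G=52 F=41 C=30 J=22 D=14
Assign: E→slot 2, I→slot 1, A skipped, H skipped, B skipped, G skipped, F skipped, C→slot 3, J skipped, D skipped.
Slots: [1:I] [2:E] [3:C]
Profit = 83 + 88 + 30 = 201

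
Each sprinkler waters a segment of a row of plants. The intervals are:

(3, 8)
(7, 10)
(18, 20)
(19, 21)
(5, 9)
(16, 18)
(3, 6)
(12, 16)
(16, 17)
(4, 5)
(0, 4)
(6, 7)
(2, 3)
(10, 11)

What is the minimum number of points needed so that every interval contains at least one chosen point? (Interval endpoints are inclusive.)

Sort by right endpoint; whenever an interval is uncovered, place a point at its right end.
Sorted: [2,3] [0,4] [4,5] [3,6] [6,7] [3,8] [5,9] [7,10] [10,11] [12,16] [16,17] [16,18] [18,20] [19,21]
{[2,3],[0,4]} hit by 3; {[4,5],[3,6]} hit by 5; {[6,7],[3,8],[5,9],[7,10]} hit by 7; {[10,11]} hit by 11; {[12,16],[16,17],[16,18]} hit by 16; {[18,20],[19,21]} hit by 20.
Points: 3, 5, 7, 11, 16, 20 (6 total).

6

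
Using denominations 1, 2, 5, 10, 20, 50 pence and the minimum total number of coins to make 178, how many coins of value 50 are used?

Use the largest denomination that fits, subtract, and repeat.
178 = 3×50 + 1×20 + 1×5 + 1×2 + 1×1
Count of 50: 3

3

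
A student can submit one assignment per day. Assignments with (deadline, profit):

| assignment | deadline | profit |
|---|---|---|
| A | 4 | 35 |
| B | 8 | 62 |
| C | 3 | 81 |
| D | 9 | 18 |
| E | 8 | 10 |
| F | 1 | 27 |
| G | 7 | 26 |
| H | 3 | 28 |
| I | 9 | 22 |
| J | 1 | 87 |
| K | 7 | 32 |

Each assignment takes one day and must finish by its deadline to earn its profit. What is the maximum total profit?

391

Profit order: J=87 C=81 B=62 A=35 K=32 H=28 F=27 G=26 I=22 D=18 E=10
Assign: J→slot 1, C→slot 3, B→slot 8, A→slot 4, K→slot 7, H→slot 2, F skipped, G→slot 6, I→slot 9, D→slot 5, E skipped.
Slots: [1:J] [2:H] [3:C] [4:A] [5:D] [6:G] [7:K] [8:B] [9:I]
Profit = 87 + 28 + 81 + 35 + 18 + 26 + 32 + 62 + 22 = 391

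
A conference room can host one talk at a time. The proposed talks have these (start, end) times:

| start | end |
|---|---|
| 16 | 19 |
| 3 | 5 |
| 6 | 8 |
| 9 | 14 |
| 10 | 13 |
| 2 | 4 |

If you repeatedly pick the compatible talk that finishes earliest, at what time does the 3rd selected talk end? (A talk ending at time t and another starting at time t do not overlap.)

Greedy by earliest finish: after sorting by end time, pick each interval compatible with the last pick.
Sorted by end: (2,4)  (3,5)  (6,8)  (10,13)  (9,14)  (16,19)
take (2,4); skip (3,5); take (6,8); take (10,13); take (16,19).
Selected: (2,4) (6,8) (10,13) (16,19)

13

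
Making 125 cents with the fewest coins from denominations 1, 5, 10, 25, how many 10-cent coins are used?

0

Greedy: take as many of the largest coin as possible, then repeat with the remainder.
125 − 5×25→0
Count of 10: 0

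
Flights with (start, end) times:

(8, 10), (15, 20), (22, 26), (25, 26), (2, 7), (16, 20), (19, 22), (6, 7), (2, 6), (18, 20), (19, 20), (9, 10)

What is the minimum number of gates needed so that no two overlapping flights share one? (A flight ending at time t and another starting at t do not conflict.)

Events (time:±→running): 2:+→1 2:+→2 6:-→1 6:+→2 7:-→1 7:-→0 8:+→1 9:+→2 10:-→1 10:-→0 15:+→1 16:+→2 18:+→3 19:+→4 19:+→5 … peak 5.

5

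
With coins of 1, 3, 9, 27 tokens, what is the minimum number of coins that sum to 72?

4

72 = 2×27 + 2×9
Total coins = 2 + 2 = 4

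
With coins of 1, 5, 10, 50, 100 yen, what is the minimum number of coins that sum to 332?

8

332 = 3×100 + 3×10 + 2×1
Total coins = 3 + 3 + 2 = 8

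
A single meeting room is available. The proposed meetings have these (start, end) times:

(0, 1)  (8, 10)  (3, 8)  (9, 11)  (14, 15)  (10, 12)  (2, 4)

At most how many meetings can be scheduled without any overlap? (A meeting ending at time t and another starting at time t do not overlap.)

Greedy by earliest finish: after sorting by end time, pick each interval compatible with the last pick.
Sorted by end: (0,1)  (2,4)  (3,8)  (8,10)  (9,11)  (10,12)  (14,15)
take (0,1); take (2,4); take (8,10); take (10,12); take (14,15).
Selected 5 meetings.

5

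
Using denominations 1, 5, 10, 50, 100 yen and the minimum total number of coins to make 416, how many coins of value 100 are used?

416 − 4×100→16 − 1×10→6 − 1×5→1 − 1×1→0
Count of 100: 4

4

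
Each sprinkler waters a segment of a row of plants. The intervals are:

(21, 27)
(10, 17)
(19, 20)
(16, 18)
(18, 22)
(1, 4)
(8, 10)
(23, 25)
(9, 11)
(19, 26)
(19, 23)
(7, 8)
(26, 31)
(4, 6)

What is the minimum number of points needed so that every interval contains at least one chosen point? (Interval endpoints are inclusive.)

7

Sorted: [1,4] [4,6] [7,8] [8,10] [9,11] [10,17] [16,18] [19,20] [18,22] [19,23] [23,25] [19,26] [21,27] [26,31]
{[1,4],[4,6]} hit by 4; {[7,8],[8,10]} hit by 8; {[9,11],[10,17]} hit by 11; {[16,18]} hit by 18; {[19,20],[18,22],[19,23]} hit by 20; {[23,25],[19,26],[21,27]} hit by 25; {[26,31]} hit by 31.
Points: 4, 8, 11, 18, 20, 25, 31 (7 total).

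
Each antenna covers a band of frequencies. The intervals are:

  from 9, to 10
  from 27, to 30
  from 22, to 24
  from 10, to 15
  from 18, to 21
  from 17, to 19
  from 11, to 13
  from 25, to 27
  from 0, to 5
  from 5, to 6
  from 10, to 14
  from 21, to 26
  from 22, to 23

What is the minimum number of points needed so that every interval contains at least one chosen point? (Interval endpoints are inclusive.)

Sorted: [0,5] [5,6] [9,10] [11,13] [10,14] [10,15] [17,19] [18,21] [22,23] [22,24] [21,26] [25,27] [27,30]
{[0,5],[5,6]} hit by 5; {[9,10]} hit by 10; {[11,13],[10,14],[10,15]} hit by 13; {[17,19],[18,21]} hit by 19; {[22,23],[22,24],[21,26]} hit by 23; {[25,27],[27,30]} hit by 27.
Points: 5, 10, 13, 19, 23, 27 (6 total).

6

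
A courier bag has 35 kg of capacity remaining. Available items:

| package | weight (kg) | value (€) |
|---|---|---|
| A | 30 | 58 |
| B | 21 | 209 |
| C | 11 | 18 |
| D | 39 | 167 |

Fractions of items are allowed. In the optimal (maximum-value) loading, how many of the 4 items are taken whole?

1

Order: B (209/21=9.95) > D (167/39=4.28) > A (58/30=1.93) > C (18/11=1.64)
Fill: take B (21 @ 209) → take 14/39 of D → 59.95; 35/35 used.
1 item(s) taken whole; one partial (take 14/39 of D).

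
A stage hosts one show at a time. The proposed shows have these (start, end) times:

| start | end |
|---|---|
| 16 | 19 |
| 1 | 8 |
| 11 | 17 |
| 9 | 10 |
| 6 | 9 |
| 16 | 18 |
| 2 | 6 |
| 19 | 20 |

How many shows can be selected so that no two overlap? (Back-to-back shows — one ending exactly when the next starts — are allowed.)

Greedy by earliest finish: after sorting by end time, pick each interval compatible with the last pick.
By end time: (2,6), (1,8), (6,9), (9,10), (11,17), (16,18), (16,19), (19,20).
Pick (2,6); next start ≥ 6 → (6,9); next start ≥ 9 → (9,10); next start ≥ 10 → (11,17); next start ≥ 17 → (19,20).
Selected 5 shows.

5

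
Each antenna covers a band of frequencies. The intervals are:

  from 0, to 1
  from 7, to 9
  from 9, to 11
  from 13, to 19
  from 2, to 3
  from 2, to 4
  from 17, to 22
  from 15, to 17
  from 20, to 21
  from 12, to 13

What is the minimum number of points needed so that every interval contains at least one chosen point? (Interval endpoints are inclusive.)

By right end: [0,1]  [2,3]  [2,4]  [7,9]  [9,11]  [12,13]  [15,17]  [13,19]  [20,21]  [17,22]
[0,1] uncovered → point at 1; [2,3] uncovered → point at 3; [7,9] uncovered → point at 9; [12,13] uncovered → point at 13; [15,17] uncovered → point at 17; [20,21] uncovered → point at 21.
Points: 1, 3, 9, 13, 17, 21 (6 total).

6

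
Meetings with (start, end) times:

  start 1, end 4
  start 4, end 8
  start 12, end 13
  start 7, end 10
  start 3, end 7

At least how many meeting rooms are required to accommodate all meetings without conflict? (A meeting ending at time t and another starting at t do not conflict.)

Count concurrent intervals with a sweep; the peak is the room count.
Events (time:±→running): 1:+→1 3:+→2 … peak 2.

2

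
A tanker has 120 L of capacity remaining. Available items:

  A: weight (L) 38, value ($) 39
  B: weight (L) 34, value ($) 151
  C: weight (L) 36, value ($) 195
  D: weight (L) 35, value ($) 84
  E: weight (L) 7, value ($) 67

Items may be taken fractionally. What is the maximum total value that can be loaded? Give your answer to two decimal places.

505.21

Ratios (sorted): E 9.57, C 5.42, B 4.44, D 2.40, A 1.03
take E (7 @ 67); take C (36 @ 195); take B (34 @ 151); take D (35 @ 84); take 8/38 of A → 8.21. Capacity used 120/120.
Total value = 505.21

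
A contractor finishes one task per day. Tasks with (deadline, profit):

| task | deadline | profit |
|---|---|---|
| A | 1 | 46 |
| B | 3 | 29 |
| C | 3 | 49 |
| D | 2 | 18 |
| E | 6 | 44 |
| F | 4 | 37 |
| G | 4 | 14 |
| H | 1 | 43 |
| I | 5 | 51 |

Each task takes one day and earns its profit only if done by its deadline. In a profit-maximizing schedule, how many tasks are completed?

6

Sort by profit descending; place each in the latest free slot ≤ its deadline.
Profit order: I=51 C=49 A=46 E=44 H=43 F=37 B=29 D=18 G=14
Assign: I→slot 5, C→slot 3, A→slot 1, E→slot 6, H skipped, F→slot 4, B→slot 2, D skipped, G skipped.
Slots: [1:A] [2:B] [3:C] [4:F] [5:I] [6:E]
6 of 9 scheduled.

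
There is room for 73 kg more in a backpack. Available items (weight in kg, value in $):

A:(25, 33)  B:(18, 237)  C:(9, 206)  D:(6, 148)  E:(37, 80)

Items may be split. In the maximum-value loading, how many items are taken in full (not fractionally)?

Sort by value per unit weight and fill in that order.
Ratios (sorted): D 24.67, C 22.89, B 13.17, E 2.16, A 1.32
take D (6 @ 148); take C (9 @ 206); take B (18 @ 237); take E (37 @ 80); take 3/25 of A → 3.96. Capacity used 73/73.
4 item(s) taken whole; one partial (take 3/25 of A).

4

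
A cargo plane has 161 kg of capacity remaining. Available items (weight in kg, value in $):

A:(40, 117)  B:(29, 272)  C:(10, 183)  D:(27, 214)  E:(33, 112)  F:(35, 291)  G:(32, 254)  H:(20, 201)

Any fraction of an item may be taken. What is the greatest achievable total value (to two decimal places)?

Ratios (sorted): C 18.30, H 10.05, B 9.38, F 8.31, G 7.94, D 7.93, E 3.39, A 2.92
take C (10 @ 183); take H (20 @ 201); take B (29 @ 272); take F (35 @ 291); take G (32 @ 254); take D (27 @ 214); take 8/33 of E → 27.15. Capacity used 161/161.
Total value = 1442.15

1442.15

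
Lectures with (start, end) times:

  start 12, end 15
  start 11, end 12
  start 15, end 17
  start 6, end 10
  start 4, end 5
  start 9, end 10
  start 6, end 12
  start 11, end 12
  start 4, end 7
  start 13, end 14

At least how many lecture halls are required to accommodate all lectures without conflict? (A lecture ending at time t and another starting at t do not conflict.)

3

The answer is the maximum number of intervals overlapping at any instant.
starts: [4, 4, 6, 6, 9, 11, 11, 12, 13, 15]
ends:   [5, 7, 10, 10, 12, 12, 12, 14, 15, 17]
s4→1 s4→2 e5→1 s6→2 s6→3  — peak 3.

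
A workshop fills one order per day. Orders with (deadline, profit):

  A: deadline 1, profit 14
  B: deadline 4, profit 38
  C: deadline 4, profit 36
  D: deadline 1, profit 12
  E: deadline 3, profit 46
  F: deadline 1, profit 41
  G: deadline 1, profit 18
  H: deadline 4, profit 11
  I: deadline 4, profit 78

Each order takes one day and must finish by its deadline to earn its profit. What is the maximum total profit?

Sort by profit descending; place each in the latest free slot ≤ its deadline.
By profit: I(d4,78), E(d3,46), F(d1,41), B(d4,38), C(d4,36), G(d1,18), A(d1,14), D(d1,12), H(d4,11)
I→slot 4; E→slot 3; F→slot 1; B→slot 2; C skipped; G skipped; A skipped; D skipped; H skipped.
Profit = 41 + 38 + 46 + 78 = 203

203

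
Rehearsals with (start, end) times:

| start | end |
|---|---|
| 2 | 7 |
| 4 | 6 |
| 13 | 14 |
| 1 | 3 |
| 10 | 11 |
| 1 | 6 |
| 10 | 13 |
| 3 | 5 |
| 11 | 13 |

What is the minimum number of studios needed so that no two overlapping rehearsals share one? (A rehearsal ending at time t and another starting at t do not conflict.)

4

The answer is the maximum number of intervals overlapping at any instant.
Events (time:±→running): 1:+→1 1:+→2 2:+→3 3:-→2 3:+→3 4:+→4 … peak 4.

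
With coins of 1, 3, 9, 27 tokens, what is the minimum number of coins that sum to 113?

113 − 4×27→5 − 1×3→2 − 2×1→0
Total coins = 4 + 1 + 2 = 7

7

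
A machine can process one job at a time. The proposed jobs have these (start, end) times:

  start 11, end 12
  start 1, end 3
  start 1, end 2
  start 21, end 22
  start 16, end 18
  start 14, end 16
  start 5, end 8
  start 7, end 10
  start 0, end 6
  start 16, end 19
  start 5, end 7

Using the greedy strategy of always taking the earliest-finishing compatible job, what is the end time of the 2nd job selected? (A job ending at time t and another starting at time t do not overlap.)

Order by finish time; keep every interval that doesn't clash with the previous kept one.
By end time: (1,2), (1,3), (0,6), (5,7), (5,8), (7,10), (11,12), (14,16), (16,18), (16,19), (21,22).
Pick (1,2); next start ≥ 2 → (5,7); next start ≥ 7 → (7,10); next start ≥ 10 → (11,12); next start ≥ 12 → (14,16); next start ≥ 16 → (16,18); next start ≥ 18 → (21,22).
Selected: (1,2) (5,7) (7,10) (11,12) (14,16) (16,18) (21,22)

7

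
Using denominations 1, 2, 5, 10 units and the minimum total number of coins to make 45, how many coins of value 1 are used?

Use the largest denomination that fits, subtract, and repeat.
45 − 4×10→5 − 1×5→0
Count of 1: 0

0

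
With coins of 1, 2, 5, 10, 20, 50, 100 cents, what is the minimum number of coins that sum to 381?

Use the largest denomination that fits, subtract, and repeat.
381 = 3×100 + 1×50 + 1×20 + 1×10 + 1×1
Total coins = 3 + 1 + 1 + 1 + 1 = 7

7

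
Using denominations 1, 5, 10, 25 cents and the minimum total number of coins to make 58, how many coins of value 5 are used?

58 = 2×25 + 1×5 + 3×1
Count of 5: 1

1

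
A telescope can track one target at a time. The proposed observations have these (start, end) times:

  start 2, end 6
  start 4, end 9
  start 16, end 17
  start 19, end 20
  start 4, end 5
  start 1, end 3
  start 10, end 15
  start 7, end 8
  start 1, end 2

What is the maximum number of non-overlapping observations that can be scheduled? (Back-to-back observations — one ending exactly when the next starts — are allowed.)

Greedy by earliest finish: after sorting by end time, pick each interval compatible with the last pick.
By end time: (1,2), (1,3), (4,5), (2,6), (7,8), (4,9), (10,15), (16,17), (19,20).
Pick (1,2); next start ≥ 2 → (4,5); next start ≥ 5 → (7,8); next start ≥ 8 → (10,15); next start ≥ 15 → (16,17); next start ≥ 17 → (19,20).
Selected 6 observations.

6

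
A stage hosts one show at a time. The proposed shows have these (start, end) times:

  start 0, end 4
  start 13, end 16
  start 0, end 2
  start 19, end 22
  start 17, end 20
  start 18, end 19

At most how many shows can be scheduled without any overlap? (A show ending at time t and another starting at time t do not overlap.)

Order by finish time; keep every interval that doesn't clash with the previous kept one.
Sorted by end: (0,2)  (0,4)  (13,16)  (18,19)  (17,20)  (19,22)
take (0,2); take (13,16); take (18,19); take (19,22).
Selected 4 shows.

4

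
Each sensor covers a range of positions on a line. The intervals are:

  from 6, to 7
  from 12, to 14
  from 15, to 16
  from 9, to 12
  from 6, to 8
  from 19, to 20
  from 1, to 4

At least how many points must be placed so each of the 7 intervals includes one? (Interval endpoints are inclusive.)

Process intervals by earliest right end; each time one isn't hit yet, stab at its right endpoint.
By right end: [1,4]  [6,7]  [6,8]  [9,12]  [12,14]  [15,16]  [19,20]
[1,4] uncovered → point at 4; [6,7] uncovered → point at 7; [9,12] uncovered → point at 12; [15,16] uncovered → point at 16; [19,20] uncovered → point at 20.
Points: 4, 7, 12, 16, 20 (5 total).

5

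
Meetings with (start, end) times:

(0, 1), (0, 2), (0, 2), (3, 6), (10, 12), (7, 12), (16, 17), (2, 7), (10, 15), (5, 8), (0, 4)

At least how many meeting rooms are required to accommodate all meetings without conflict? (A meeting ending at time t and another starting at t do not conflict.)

4

Count concurrent intervals with a sweep; the peak is the room count.
Events (time:±→running): 0:+→1 0:+→2 0:+→3 0:+→4 … peak 4.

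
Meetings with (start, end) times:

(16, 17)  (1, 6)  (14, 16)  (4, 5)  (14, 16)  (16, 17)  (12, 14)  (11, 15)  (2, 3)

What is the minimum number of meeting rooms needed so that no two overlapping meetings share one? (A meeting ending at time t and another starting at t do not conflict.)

Events (time:±→running): 1:+→1 2:+→2 3:-→1 4:+→2 5:-→1 6:-→0 11:+→1 12:+→2 14:-→1 14:+→2 14:+→3 … peak 3.

3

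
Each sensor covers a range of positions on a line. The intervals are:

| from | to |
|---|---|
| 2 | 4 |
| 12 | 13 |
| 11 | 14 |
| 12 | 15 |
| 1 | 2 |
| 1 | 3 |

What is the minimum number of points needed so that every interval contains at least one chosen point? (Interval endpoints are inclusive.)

By right end: [1,2]  [1,3]  [2,4]  [12,13]  [11,14]  [12,15]
[1,2] uncovered → point at 2; [12,13] uncovered → point at 13.
Points: 2, 13 (2 total).

2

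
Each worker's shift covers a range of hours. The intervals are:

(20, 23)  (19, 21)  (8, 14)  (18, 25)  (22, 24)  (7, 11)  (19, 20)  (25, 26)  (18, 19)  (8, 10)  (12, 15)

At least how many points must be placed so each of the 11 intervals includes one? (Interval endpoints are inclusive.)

5

Process intervals by earliest right end; each time one isn't hit yet, stab at its right endpoint.
Sorted: [8,10] [7,11] [8,14] [12,15] [18,19] [19,20] [19,21] [20,23] [22,24] [18,25] [25,26]
{[8,10],[7,11],[8,14]} hit by 10; {[12,15]} hit by 15; {[18,19],[19,20],[19,21]} hit by 19; {[20,23],[22,24],[18,25]} hit by 23; {[25,26]} hit by 26.
Points: 10, 15, 19, 23, 26 (5 total).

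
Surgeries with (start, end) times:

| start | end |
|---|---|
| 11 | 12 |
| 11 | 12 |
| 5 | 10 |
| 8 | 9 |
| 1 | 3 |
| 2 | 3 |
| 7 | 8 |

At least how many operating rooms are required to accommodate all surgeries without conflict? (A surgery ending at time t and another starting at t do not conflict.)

starts: [1, 2, 5, 7, 8, 11, 11]
ends:   [3, 3, 8, 9, 10, 12, 12]
s1→1 s2→2  — peak 2.

2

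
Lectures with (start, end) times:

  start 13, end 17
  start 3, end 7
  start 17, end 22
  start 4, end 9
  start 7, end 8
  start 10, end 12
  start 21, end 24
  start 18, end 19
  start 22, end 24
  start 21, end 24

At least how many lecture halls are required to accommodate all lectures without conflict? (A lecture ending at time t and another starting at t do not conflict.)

Events (time:±→running): 3:+→1 4:+→2 7:-→1 7:+→2 8:-→1 9:-→0 10:+→1 12:-→0 13:+→1 17:-→0 17:+→1 18:+→2 19:-→1 21:+→2 21:+→3 … peak 3.

3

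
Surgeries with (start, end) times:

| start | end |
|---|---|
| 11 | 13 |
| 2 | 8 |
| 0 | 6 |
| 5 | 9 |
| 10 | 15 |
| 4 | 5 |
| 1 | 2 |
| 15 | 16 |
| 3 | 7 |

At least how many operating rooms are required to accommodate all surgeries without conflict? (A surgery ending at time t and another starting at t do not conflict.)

Count concurrent intervals with a sweep; the peak is the room count.
starts: [0, 1, 2, 3, 4, 5, 10, 11, 15]
ends:   [2, 5, 6, 7, 8, 9, 13, 15, 16]
s0→1 s1→2 e2→1 s2→2 s3→3 s4→4  — peak 4.

4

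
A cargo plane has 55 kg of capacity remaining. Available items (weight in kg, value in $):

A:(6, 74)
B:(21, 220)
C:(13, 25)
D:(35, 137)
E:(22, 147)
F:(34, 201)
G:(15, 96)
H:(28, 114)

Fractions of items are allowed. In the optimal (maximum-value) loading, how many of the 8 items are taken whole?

3

Ratios (sorted): A 12.33, B 10.48, E 6.68, G 6.40, F 5.91, H 4.07, D 3.91, C 1.92
take A (6 @ 74); take B (21 @ 220); take E (22 @ 147); take 6/15 of G → 38.40. Capacity used 55/55.
3 item(s) taken whole; one partial (take 6/15 of G).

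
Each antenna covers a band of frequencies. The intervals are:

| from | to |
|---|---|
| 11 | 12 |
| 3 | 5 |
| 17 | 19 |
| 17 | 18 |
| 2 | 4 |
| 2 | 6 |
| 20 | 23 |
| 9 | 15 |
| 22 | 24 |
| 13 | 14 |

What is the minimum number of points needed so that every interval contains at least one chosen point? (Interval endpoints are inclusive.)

5

By right end: [2,4]  [3,5]  [2,6]  [11,12]  [13,14]  [9,15]  [17,18]  [17,19]  [20,23]  [22,24]
[2,4] uncovered → point at 4; [11,12] uncovered → point at 12; [13,14] uncovered → point at 14; [17,18] uncovered → point at 18; [20,23] uncovered → point at 23.
Points: 4, 12, 14, 18, 23 (5 total).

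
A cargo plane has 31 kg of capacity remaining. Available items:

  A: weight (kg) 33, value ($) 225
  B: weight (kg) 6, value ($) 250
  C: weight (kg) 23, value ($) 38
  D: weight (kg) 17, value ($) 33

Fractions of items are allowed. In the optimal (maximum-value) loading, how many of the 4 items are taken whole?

Order: B (250/6=41.67) > A (225/33=6.82) > D (33/17=1.94) > C (38/23=1.65)
Fill: take B (6 @ 250) → take 25/33 of A → 170.45; 31/31 used.
1 item(s) taken whole; one partial (take 25/33 of A).

1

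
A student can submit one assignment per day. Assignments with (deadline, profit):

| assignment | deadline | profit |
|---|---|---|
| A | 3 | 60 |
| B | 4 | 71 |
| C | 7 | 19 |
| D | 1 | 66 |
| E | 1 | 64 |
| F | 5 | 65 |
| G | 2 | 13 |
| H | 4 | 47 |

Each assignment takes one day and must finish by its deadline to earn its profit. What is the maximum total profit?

By profit: B(d4,71), D(d1,66), F(d5,65), E(d1,64), A(d3,60), H(d4,47), C(d7,19), G(d2,13)
B→slot 4; D→slot 1; F→slot 5; E skipped; A→slot 3; H→slot 2; C→slot 7; G skipped.
Profit = 66 + 47 + 60 + 71 + 65 + 19 = 328

328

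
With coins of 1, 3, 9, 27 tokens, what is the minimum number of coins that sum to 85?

5

85 − 3×27→4 − 1×3→1 − 1×1→0
Total coins = 3 + 1 + 1 = 5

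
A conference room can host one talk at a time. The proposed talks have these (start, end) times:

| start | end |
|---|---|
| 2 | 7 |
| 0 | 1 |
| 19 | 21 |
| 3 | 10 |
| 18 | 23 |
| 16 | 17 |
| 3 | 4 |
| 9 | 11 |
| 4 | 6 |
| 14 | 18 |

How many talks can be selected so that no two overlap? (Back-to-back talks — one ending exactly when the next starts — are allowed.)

Sorted by end: (0,1)  (3,4)  (4,6)  (2,7)  (3,10)  (9,11)  (16,17)  (14,18)  (19,21)  (18,23)
take (0,1); take (3,4); take (4,6); skip (2,7); take (9,11); take (16,17); skip (14,18); take (19,21).
Selected 6 talks.

6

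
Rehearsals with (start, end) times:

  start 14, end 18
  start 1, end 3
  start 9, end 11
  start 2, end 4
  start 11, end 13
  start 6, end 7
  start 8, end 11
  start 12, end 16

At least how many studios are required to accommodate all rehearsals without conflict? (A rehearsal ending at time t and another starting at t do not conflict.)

starts: [1, 2, 6, 8, 9, 11, 12, 14]
ends:   [3, 4, 7, 11, 11, 13, 16, 18]
s1→1 s2→2  — peak 2.

2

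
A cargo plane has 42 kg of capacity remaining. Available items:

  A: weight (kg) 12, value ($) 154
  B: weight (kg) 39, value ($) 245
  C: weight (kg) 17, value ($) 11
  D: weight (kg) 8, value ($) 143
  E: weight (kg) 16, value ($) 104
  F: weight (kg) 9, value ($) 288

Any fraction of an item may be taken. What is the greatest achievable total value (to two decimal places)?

Sort by value per unit weight and fill in that order.
Ratios (sorted): F 32.00, D 17.88, A 12.83, E 6.50, B 6.28, C 0.65
take F (9 @ 288); take D (8 @ 143); take A (12 @ 154); take 13/16 of E → 84.50. Capacity used 42/42.
Total value = 669.50

669.50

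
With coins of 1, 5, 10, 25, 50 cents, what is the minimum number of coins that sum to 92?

6

92 − 1×50→42 − 1×25→17 − 1×10→7 − 1×5→2 − 2×1→0
Total coins = 1 + 1 + 1 + 1 + 2 = 6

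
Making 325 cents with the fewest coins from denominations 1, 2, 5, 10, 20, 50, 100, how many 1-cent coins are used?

Greedy: take as many of the largest coin as possible, then repeat with the remainder.
325 = 3×100 + 1×20 + 1×5
Count of 1: 0

0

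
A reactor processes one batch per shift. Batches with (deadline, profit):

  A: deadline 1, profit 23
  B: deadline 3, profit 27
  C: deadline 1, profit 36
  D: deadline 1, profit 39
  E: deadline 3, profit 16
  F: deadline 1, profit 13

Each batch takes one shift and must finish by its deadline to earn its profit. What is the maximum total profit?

82

Profit order: D=39 C=36 B=27 A=23 E=16 F=13
Assign: D→slot 1, C skipped, B→slot 3, A skipped, E→slot 2, F skipped.
Slots: [1:D] [2:E] [3:B]
Profit = 39 + 16 + 27 = 82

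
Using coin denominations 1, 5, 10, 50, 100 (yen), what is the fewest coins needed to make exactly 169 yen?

8

169 = 1×100 + 1×50 + 1×10 + 1×5 + 4×1
Total coins = 1 + 1 + 1 + 1 + 4 = 8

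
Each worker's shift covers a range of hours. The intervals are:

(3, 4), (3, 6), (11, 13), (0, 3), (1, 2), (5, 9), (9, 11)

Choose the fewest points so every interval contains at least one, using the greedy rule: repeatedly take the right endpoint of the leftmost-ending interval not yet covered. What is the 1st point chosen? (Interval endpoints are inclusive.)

By right end: [1,2]  [0,3]  [3,4]  [3,6]  [5,9]  [9,11]  [11,13]
[1,2] uncovered → point at 2; [3,4] uncovered → point at 4; [5,9] uncovered → point at 9; [11,13] uncovered → point at 13.
Points: 2, 4, 9, 13 (4 total).

2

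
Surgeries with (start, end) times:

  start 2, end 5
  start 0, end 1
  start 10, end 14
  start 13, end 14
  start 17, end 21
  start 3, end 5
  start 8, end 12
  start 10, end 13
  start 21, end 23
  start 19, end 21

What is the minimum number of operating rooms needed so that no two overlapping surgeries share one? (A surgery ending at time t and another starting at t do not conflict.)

Count concurrent intervals with a sweep; the peak is the room count.
starts: [0, 2, 3, 8, 10, 10, 13, 17, 19, 21]
ends:   [1, 5, 5, 12, 13, 14, 14, 21, 21, 23]
s0→1 e1→0 s2→1 s3→2 e5→1 e5→0 s8→1 s10→2 s10→3  — peak 3.

3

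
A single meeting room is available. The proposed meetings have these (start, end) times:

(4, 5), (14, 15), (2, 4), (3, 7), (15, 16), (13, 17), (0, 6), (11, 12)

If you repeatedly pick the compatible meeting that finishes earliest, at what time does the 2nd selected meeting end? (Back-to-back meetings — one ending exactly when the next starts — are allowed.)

5

Greedy by earliest finish: after sorting by end time, pick each interval compatible with the last pick.
Sorted by end: (2,4)  (4,5)  (0,6)  (3,7)  (11,12)  (14,15)  (15,16)  (13,17)
take (2,4); take (4,5); take (11,12); take (14,15); take (15,16).
Selected: (2,4) (4,5) (11,12) (14,15) (15,16)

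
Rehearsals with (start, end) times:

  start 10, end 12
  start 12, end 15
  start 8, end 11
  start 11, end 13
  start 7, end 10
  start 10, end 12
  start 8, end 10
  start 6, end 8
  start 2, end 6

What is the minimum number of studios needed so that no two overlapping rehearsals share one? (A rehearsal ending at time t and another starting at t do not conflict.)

starts: [2, 6, 7, 8, 8, 10, 10, 11, 12]
ends:   [6, 8, 10, 10, 11, 12, 12, 13, 15]
s2→1 e6→0 s6→1 s7→2 e8→1 s8→2 s8→3  — peak 3.

3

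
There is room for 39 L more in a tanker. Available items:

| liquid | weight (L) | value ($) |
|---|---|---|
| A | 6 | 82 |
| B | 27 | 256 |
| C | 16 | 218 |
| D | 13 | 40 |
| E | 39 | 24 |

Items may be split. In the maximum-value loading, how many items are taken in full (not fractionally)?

Order: A (82/6=13.67) > C (218/16=13.62) > B (256/27=9.48) > D (40/13=3.08) > E (24/39=0.62)
Fill: take A (6 @ 82) → take C (16 @ 218) → take 17/27 of B → 161.19; 39/39 used.
2 item(s) taken whole; one partial (take 17/27 of B).

2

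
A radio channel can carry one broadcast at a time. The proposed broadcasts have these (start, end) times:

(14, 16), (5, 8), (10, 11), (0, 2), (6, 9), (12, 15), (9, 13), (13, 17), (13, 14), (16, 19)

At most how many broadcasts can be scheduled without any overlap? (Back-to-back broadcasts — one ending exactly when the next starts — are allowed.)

6

Sort by end time and greedily take each interval whose start is ≥ the last chosen end.
By end time: (0,2), (5,8), (6,9), (10,11), (9,13), (13,14), (12,15), (14,16), (13,17), (16,19).
Pick (0,2); next start ≥ 2 → (5,8); next start ≥ 8 → (10,11); next start ≥ 11 → (13,14); next start ≥ 14 → (14,16); next start ≥ 16 → (16,19).
Selected 6 broadcasts.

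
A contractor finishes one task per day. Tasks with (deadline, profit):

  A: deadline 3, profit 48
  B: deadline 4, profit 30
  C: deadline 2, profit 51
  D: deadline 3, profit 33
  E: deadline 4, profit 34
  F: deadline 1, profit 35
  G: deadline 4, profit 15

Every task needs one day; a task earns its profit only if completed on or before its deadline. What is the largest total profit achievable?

Take jobs in profit order; each goes to the latest open slot no later than its deadline.
By profit: C(d2,51), A(d3,48), F(d1,35), E(d4,34), D(d3,33), B(d4,30), G(d4,15)
C→slot 2; A→slot 3; F→slot 1; E→slot 4; D skipped; B skipped; G skipped.
Profit = 35 + 51 + 48 + 34 = 168

168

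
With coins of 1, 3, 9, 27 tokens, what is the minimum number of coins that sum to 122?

8

122 = 4×27 + 1×9 + 1×3 + 2×1
Total coins = 4 + 1 + 1 + 2 = 8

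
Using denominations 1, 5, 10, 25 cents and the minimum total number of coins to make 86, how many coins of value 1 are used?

Greedy: take as many of the largest coin as possible, then repeat with the remainder.
86 = 3×25 + 1×10 + 1×1
Count of 1: 1

1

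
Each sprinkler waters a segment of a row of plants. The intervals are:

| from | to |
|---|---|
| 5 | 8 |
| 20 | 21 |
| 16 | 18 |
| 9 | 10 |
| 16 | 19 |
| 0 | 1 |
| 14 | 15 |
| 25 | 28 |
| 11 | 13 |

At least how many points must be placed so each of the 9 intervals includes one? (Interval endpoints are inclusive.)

Sort by right endpoint; whenever an interval is uncovered, place a point at its right end.
By right end: [0,1]  [5,8]  [9,10]  [11,13]  [14,15]  [16,18]  [16,19]  [20,21]  [25,28]
[0,1] uncovered → point at 1; [5,8] uncovered → point at 8; [9,10] uncovered → point at 10; [11,13] uncovered → point at 13; [14,15] uncovered → point at 15; [16,18] uncovered → point at 18; [20,21] uncovered → point at 21; [25,28] uncovered → point at 28.
Points: 1, 8, 10, 13, 15, 18, 21, 28 (8 total).

8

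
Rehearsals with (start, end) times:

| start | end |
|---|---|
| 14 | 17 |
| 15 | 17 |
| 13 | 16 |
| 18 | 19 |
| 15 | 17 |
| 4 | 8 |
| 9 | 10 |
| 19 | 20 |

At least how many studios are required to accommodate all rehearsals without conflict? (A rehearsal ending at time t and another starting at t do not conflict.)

4

Count concurrent intervals with a sweep; the peak is the room count.
Events (time:±→running): 4:+→1 8:-→0 9:+→1 10:-→0 13:+→1 14:+→2 15:+→3 15:+→4 … peak 4.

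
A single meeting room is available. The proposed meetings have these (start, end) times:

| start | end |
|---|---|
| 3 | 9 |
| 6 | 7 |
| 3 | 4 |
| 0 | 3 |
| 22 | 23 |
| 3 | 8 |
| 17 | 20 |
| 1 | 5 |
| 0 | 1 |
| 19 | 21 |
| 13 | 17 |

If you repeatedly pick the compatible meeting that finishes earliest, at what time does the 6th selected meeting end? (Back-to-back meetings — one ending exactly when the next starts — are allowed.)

Sorted by end: (0,1)  (0,3)  (3,4)  (1,5)  (6,7)  (3,8)  (3,9)  (13,17)  (17,20)  (19,21)  (22,23)
take (0,1); take (3,4); take (6,7); skip (3,8); take (13,17); take (17,20); take (22,23).
Selected: (0,1) (3,4) (6,7) (13,17) (17,20) (22,23)

23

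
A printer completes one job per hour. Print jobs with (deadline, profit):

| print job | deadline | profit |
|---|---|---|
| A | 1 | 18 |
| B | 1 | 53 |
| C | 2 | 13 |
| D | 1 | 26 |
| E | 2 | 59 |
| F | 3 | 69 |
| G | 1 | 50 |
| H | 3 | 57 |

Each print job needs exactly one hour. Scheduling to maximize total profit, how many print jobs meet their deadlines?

3

By profit: F(d3,69), E(d2,59), H(d3,57), B(d1,53), G(d1,50), D(d1,26), A(d1,18), C(d2,13)
F→slot 3; E→slot 2; H→slot 1; B skipped; G skipped; D skipped; A skipped; C skipped.
3 of 8 scheduled.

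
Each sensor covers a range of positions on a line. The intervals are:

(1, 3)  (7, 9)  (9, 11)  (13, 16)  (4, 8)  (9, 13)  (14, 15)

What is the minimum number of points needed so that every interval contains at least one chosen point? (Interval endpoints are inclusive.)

Sorted: [1,3] [4,8] [7,9] [9,11] [9,13] [14,15] [13,16]
{[1,3]} hit by 3; {[4,8],[7,9]} hit by 8; {[9,11],[9,13]} hit by 11; {[14,15],[13,16]} hit by 15.
Points: 3, 8, 11, 15 (4 total).

4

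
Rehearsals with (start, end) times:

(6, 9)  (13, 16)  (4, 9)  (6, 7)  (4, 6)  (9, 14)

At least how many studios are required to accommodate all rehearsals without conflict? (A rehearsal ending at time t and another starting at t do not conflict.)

Count concurrent intervals with a sweep; the peak is the room count.
Events (time:±→running): 4:+→1 4:+→2 6:-→1 6:+→2 6:+→3 … peak 3.

3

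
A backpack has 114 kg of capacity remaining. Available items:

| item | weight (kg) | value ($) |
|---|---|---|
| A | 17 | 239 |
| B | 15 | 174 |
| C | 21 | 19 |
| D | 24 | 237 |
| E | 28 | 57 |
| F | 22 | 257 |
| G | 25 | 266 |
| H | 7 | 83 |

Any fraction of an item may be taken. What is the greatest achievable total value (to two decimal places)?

1264.14

Ratios (sorted): A 14.06, H 11.86, F 11.68, B 11.60, G 10.64, D 9.88, E 2.04, C 0.90
take A (17 @ 239); take H (7 @ 83); take F (22 @ 257); take B (15 @ 174); take G (25 @ 266); take D (24 @ 237); take 4/28 of E → 8.14. Capacity used 114/114.
Total value = 1264.14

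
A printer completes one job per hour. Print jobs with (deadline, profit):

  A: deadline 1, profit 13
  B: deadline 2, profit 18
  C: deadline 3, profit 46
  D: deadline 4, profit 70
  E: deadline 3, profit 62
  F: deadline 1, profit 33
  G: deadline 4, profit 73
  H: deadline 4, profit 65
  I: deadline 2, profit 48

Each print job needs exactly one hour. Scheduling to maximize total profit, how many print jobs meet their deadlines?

4

Take jobs in profit order; each goes to the latest open slot no later than its deadline.
By profit: G(d4,73), D(d4,70), H(d4,65), E(d3,62), I(d2,48), C(d3,46), F(d1,33), B(d2,18), A(d1,13)
G→slot 4; D→slot 3; H→slot 2; E→slot 1; I skipped; C skipped; F skipped; B skipped; A skipped.
4 of 9 scheduled.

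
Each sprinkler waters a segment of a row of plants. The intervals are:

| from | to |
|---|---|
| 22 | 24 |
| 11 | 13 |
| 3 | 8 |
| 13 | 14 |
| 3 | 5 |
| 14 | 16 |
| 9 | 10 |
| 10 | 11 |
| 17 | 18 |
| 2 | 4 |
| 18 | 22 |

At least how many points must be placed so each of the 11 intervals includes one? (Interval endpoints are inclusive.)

6

Sort by right endpoint; whenever an interval is uncovered, place a point at its right end.
Sorted: [2,4] [3,5] [3,8] [9,10] [10,11] [11,13] [13,14] [14,16] [17,18] [18,22] [22,24]
{[2,4],[3,5],[3,8]} hit by 4; {[9,10],[10,11]} hit by 10; {[11,13],[13,14]} hit by 13; {[14,16]} hit by 16; {[17,18],[18,22]} hit by 18; {[22,24]} hit by 24.
Points: 4, 10, 13, 16, 18, 24 (6 total).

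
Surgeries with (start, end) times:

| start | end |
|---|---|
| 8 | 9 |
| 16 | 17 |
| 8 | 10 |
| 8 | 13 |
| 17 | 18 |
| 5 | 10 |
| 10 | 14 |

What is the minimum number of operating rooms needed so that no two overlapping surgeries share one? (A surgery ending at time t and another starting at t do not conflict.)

4

The answer is the maximum number of intervals overlapping at any instant.
starts: [5, 8, 8, 8, 10, 16, 17]
ends:   [9, 10, 10, 13, 14, 17, 18]
s5→1 s8→2 s8→3 s8→4  — peak 4.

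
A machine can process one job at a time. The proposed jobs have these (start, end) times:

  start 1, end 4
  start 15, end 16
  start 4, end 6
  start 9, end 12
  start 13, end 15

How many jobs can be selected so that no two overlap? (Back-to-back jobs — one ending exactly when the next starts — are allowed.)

Sorted by end: (1,4)  (4,6)  (9,12)  (13,15)  (15,16)
take (1,4); take (4,6); take (9,12); take (13,15); take (15,16).
Selected 5 jobs.

5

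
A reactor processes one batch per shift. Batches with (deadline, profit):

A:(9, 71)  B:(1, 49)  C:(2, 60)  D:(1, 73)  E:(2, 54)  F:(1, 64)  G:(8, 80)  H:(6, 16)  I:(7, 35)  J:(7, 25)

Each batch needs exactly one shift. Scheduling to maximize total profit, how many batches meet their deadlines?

Sort by profit descending; place each in the latest free slot ≤ its deadline.
Profit order: G=80 D=73 A=71 F=64 C=60 E=54 B=49 I=35 J=25 H=16
Assign: G→slot 8, D→slot 1, A→slot 9, F skipped, C→slot 2, E skipped, B skipped, I→slot 7, J→slot 6, H→slot 5.
Slots: [1:D] [2:C] [5:H] [6:J] [7:I] [8:G] [9:A]
7 of 10 scheduled.

7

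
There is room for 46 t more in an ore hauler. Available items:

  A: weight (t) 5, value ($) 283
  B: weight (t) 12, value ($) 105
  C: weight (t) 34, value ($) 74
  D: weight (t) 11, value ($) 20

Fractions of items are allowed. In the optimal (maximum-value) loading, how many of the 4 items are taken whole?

2

Sort by value per unit weight and fill in that order.
Ratios (sorted): A 56.60, B 8.75, C 2.18, D 1.82
take A (5 @ 283); take B (12 @ 105); take 29/34 of C → 63.12. Capacity used 46/46.
2 item(s) taken whole; one partial (take 29/34 of C).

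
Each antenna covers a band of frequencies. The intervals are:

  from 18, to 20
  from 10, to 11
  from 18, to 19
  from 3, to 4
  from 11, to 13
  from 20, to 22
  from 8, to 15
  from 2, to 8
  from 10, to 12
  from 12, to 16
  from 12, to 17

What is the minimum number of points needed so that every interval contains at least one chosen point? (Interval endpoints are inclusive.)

5

By right end: [3,4]  [2,8]  [10,11]  [10,12]  [11,13]  [8,15]  [12,16]  [12,17]  [18,19]  [18,20]  [20,22]
[3,4] uncovered → point at 4; [10,11] uncovered → point at 11; [12,16] uncovered → point at 16; [18,19] uncovered → point at 19; [20,22] uncovered → point at 22.
Points: 4, 11, 16, 19, 22 (5 total).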